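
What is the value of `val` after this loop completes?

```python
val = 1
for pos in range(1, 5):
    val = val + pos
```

Start at 1, add 1 through 4
`val` takes the values: 1 → 2 → 4 → 7 → 11

Answer: 11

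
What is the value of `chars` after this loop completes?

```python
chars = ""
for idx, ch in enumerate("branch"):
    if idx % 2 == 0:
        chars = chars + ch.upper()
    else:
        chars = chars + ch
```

Uppercase even positions in 'branch'
`chars` takes the values: "" → "B" → "Br" → "BrA" → "BrAn" → "BrAnC" → "BrAnCh"

Answer: "BrAnCh"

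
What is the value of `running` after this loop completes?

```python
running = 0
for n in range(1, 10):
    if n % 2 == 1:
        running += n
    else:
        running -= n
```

Add odd, subtract even
`running` takes the values: 0 → 1 → -1 → 2 → -2 → 3 → -3 → 4 → -4 → 5

Answer: 5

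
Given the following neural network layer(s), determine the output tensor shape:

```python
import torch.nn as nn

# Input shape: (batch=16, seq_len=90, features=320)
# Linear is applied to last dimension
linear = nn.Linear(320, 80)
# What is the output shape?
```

Input: (16, 90, 320) -> Output: (16, 90, 80)

Answer: (16, 90, 80)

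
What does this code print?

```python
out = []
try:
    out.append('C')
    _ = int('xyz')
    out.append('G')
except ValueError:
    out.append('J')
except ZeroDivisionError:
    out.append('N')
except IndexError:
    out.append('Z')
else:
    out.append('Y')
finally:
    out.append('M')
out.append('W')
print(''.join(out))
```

Execution trace: 'C' (try body) → 'J' (except ValueError) → 'M' (finally) → 'W' (after the try/except). Output: CJMW

Answer: CJMW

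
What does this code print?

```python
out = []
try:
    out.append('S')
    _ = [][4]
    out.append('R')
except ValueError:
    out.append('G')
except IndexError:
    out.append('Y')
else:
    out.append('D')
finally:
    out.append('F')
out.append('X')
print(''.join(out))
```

Execution trace: 'S' (try body) → 'Y' (except IndexError) → 'F' (finally) → 'X' (after the try/except). Output: SYFX

Answer: SYFX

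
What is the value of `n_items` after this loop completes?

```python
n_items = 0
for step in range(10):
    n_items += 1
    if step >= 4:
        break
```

Loop breaks when step reaches 4, n_items is 5
`n_items` takes the values: 0 → 1 → 2 → 3 → 4 → 5

Answer: 5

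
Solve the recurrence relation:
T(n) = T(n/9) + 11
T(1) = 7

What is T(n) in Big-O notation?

Each step divides n by 9 and adds 11. After log_9(n) steps we reach T(1)=7. So T(n) = 11·log_9(n) + 7 = O(log n).

Answer: O(log n)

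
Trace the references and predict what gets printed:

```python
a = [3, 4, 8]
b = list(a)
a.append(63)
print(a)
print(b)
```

Key concept: list() constructor creates copy.
Step by step:
`a = [3, 4, 8]` → a = [3, 4, 8]
`b = list(a)` → b = [3, 4, 8]
`a.append(63)` → a = [3, 4, 8, 63]
`print(a)` → prints [3, 4, 8, 63]
`print(b)` → prints [3, 4, 8]

Answer:
[3, 4, 8, 63]
[3, 4, 8]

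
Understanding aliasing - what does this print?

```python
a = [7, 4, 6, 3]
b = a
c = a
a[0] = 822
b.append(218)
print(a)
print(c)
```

Key concept: multiple aliases.
Step by step:
`a = [7, 4, 6, 3]` → a = [7, 4, 6, 3]
`b = a` → b = [7, 4, 6, 3] (same object as a)
`c = a` → c = [7, 4, 6, 3] (same object as a, b)
`a[0] = 822` → a = [822, 4, 6, 3] (same object as b, c); b = [822, 4, 6, 3] (same object as a, c); c = [822, 4, 6, 3] (same object as a, b)
`b.append(218)` → a = [822, 4, 6, 3, 218] (same object as b, c); b = [822, 4, 6, 3, 218] (same object as a, c); c = [822, 4, 6, 3, 218] (same object as a, b)
`print(a)` → prints [822, 4, 6, 3, 218]
`print(c)` → prints [822, 4, 6, 3, 218]

Answer:
[822, 4, 6, 3, 218]
[822, 4, 6, 3, 218]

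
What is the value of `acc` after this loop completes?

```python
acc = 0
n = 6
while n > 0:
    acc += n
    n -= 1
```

Sum 6 down to 1
`acc` takes the values: 0 → 6 → 11 → 15 → 18 → 20 → 21

Answer: 21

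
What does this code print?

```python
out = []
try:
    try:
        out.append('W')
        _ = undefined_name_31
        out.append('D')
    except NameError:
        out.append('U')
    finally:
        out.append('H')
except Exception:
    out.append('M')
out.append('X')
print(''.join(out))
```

Execution trace: 'W' (inner try body) → 'U' (inner except NameError) → 'H' (inner finally) → 'X' (after the try/except). Output: WUHX

Answer: WUHX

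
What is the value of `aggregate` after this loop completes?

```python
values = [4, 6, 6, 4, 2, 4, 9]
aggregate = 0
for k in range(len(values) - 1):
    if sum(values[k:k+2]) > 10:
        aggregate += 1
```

Count windows with sum > 10
`aggregate` takes the values: 0 → 1 → 2

Answer: 2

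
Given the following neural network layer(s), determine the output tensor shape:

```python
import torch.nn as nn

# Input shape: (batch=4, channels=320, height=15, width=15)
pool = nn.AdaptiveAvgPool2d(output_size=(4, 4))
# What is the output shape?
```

Input: (4, 320, 15, 15) -> Output: (4, 320, 4, 4)

Answer: (4, 320, 4, 4)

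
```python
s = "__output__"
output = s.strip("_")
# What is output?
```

Trace:
`s = "__output__"` → s = '__output__'
`output = s.strip("_")` → output = 'output'
So output = 'output'

Answer: 'output'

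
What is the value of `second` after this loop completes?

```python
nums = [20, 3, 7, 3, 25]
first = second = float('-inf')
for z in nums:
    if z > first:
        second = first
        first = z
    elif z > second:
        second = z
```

Second largest (with repeats) in [20, 3, 7, 3, 25]
`second` takes the values: -inf → 3 → 7 → 20

Answer: 20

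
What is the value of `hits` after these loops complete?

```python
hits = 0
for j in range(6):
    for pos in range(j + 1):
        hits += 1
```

Triangle: 1 + 2 + ... + 6
`hits` takes the values: 0 → 1 → 2 → 3 → 4 → 5 → 6 → 7 → 8 → 9 → 10 → 11 → 12 → 13 → 14 → 15 → 16 → 17 → 18 → 19 → 20 → 21

Answer: 21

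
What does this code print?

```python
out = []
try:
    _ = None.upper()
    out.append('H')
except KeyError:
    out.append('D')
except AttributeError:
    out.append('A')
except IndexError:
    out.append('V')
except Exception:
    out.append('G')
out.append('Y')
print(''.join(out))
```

Execution trace: 'A' (except AttributeError) → 'Y' (after the try/except). Output: AY

Answer: AY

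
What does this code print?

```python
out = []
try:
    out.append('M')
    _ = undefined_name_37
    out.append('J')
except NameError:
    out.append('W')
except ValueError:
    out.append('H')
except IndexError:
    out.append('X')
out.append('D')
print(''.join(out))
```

Execution trace: 'M' (try body) → 'W' (except NameError) → 'D' (after the try/except). Output: MWD

Answer: MWD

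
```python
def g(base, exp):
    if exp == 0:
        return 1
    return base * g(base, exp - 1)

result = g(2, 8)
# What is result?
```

g(2, 8) = 2 * 2 * 2 * 2 * 2 * 2 * 2 * 2 = 256

Answer: 256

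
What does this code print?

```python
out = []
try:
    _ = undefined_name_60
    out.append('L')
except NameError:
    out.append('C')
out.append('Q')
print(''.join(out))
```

Execution trace: 'C' (except NameError) → 'Q' (after the try/except). Output: CQ

Answer: CQ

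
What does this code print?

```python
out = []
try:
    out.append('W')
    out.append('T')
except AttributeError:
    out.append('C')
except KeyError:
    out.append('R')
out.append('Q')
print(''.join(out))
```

Execution trace: 'W' (try body) → 'T' (try body, no exception) → 'Q' (after the try/except). Output: WTQ

Answer: WTQ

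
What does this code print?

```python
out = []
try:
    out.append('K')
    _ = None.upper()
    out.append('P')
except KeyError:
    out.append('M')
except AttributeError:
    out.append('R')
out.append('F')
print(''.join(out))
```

Execution trace: 'K' (try body) → 'R' (except AttributeError) → 'F' (after the try/except). Output: KRF

Answer: KRF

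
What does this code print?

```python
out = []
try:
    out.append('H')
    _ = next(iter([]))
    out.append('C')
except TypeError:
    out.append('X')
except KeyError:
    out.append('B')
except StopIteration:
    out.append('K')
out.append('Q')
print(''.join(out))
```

Execution trace: 'H' (try body) → 'K' (except StopIteration) → 'Q' (after the try/except). Output: HKQ

Answer: HKQ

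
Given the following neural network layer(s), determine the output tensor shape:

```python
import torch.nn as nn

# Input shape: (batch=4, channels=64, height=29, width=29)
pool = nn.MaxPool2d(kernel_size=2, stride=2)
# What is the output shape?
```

Input: (4, 64, 29, 29) -> Output: (4, 64, 14, 14)

Answer: (4, 64, 14, 14)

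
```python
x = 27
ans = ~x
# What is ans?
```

Trace:
`x = 27` → x = 27
`ans = ~x` → ans = -28
So ans = -28

Answer: -28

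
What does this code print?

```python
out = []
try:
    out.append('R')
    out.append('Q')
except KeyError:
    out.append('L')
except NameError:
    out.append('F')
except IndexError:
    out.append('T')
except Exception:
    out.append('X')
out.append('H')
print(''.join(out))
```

Execution trace: 'R' (try body) → 'Q' (try body, no exception) → 'H' (after the try/except). Output: RQH

Answer: RQH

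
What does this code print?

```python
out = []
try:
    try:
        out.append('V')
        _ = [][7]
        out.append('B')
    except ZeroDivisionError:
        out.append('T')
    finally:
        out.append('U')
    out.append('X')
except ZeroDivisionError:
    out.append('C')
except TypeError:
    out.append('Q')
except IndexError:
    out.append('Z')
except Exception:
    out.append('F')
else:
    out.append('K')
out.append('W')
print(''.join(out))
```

Execution trace: 'V' (inner try body) → 'U' (inner finally) → 'Z' (except IndexError) → 'W' (after the try/except). Output: VUZW

Answer: VUZW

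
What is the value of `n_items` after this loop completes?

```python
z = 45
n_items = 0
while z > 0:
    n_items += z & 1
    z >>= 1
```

Count set bits in 45 (binary: 0b101101)
`n_items` takes the values: 0 → 1 → 2 → 3 → 4

Answer: 4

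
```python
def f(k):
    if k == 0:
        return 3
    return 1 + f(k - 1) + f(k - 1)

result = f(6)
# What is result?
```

f(k) = 1 + 2·f(k-1), f(0)=3. Closed form: (3+1)·2^6 - 1 = 255.

Answer: 255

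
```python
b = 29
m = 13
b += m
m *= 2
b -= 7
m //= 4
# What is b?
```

Trace:
`b = 29` → b = 29
`m = 13` → m = 13
`b += m` → b = 42
`m *= 2` → m = 26
`b -= 7` → b = 35
`m //= 4` → m = 6
So b = 35

Answer: 35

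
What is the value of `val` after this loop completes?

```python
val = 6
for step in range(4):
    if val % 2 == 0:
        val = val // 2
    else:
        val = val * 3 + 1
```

Collatz-style transformation from 6
`val` takes the values: 6 → 3 → 10 → 5 → 16

Answer: 16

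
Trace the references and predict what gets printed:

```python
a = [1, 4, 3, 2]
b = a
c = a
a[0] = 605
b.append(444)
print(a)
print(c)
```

Key concept: multiple aliases.
Step by step:
`a = [1, 4, 3, 2]` → a = [1, 4, 3, 2]
`b = a` → b = [1, 4, 3, 2] (same object as a)
`c = a` → c = [1, 4, 3, 2] (same object as a, b)
`a[0] = 605` → a = [605, 4, 3, 2] (same object as b, c); b = [605, 4, 3, 2] (same object as a, c); c = [605, 4, 3, 2] (same object as a, b)
`b.append(444)` → a = [605, 4, 3, 2, 444] (same object as b, c); b = [605, 4, 3, 2, 444] (same object as a, c); c = [605, 4, 3, 2, 444] (same object as a, b)
`print(a)` → prints [605, 4, 3, 2, 444]
`print(c)` → prints [605, 4, 3, 2, 444]

Answer:
[605, 4, 3, 2, 444]
[605, 4, 3, 2, 444]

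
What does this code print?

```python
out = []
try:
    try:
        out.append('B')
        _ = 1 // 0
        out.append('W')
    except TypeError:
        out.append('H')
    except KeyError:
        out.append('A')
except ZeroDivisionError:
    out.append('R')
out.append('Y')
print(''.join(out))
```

Execution trace: 'B' (inner try body) → 'R' (outer except ZeroDivisionError) → 'Y' (after the try/except). Output: BRY

Answer: BRY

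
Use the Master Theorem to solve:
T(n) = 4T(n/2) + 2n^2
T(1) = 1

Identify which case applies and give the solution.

a=4, b=2, f(n)=2n^2. log_2(4) = 2. Since c=2 = 2, Case 2 applies: T(n) = Θ(n^log_b(a) · log n) = O(n^2 log n).

Answer: O(n^2 log n) - Case 2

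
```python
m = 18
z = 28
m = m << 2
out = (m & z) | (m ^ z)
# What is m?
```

Trace:
`m = 18` → m = 18
`z = 28` → z = 28
`m = m << 2` → m = 72
`out = (m & z) | (m ^ z)` → out = 92
So m = 72

Answer: 72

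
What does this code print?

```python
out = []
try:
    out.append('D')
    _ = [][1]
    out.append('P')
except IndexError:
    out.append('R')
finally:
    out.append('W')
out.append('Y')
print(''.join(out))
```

Execution trace: 'D' (try body) → 'R' (except IndexError) → 'W' (finally) → 'Y' (after the try/except). Output: DRWY

Answer: DRWY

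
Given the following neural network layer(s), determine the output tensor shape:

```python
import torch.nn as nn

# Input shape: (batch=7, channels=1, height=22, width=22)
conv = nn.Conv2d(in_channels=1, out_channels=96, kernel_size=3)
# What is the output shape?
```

Input: (7, 1, 22, 22) -> Output: (7, 96, 20, 20)

Answer: (7, 96, 20, 20)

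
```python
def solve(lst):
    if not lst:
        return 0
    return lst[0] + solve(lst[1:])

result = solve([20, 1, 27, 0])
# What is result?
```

20 + 1 + 27 + 0 + 0 = 48

Answer: 48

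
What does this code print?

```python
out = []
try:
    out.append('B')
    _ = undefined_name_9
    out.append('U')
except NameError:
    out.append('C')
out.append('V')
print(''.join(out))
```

Execution trace: 'B' (try body) → 'C' (except NameError) → 'V' (after the try/except). Output: BCV

Answer: BCV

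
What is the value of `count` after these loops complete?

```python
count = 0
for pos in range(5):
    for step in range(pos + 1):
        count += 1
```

Triangle: 1 + 2 + ... + 5
`count` takes the values: 0 → 1 → 2 → 3 → 4 → 5 → 6 → 7 → 8 → 9 → 10 → 11 → 12 → 13 → 14 → 15

Answer: 15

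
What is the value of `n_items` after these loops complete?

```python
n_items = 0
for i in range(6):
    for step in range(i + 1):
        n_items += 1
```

Triangle: 1 + 2 + ... + 6
`n_items` takes the values: 0 → 1 → 2 → 3 → 4 → 5 → 6 → 7 → 8 → 9 → 10 → 11 → 12 → 13 → 14 → 15 → 16 → 17 → 18 → 19 → 20 → 21

Answer: 21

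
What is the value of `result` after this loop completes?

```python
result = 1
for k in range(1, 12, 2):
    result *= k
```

Product of 1, 3, 5, ... up to 11
`result` takes the values: 1 → 3 → 15 → 105 → 945 → 10395

Answer: 10395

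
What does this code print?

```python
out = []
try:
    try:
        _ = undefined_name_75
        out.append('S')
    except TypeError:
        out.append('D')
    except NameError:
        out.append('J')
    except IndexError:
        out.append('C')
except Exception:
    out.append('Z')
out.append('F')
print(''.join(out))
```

Execution trace: 'J' (inner except NameError) → 'F' (after the try/except). Output: JF

Answer: JF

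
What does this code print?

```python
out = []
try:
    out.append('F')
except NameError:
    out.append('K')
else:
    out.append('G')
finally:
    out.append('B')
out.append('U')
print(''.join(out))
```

Execution trace: 'F' (try body, no exception) → 'G' (else) → 'B' (finally) → 'U' (after the try/except). Output: FGBU

Answer: FGBU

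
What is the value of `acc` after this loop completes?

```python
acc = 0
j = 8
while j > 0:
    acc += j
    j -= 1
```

Sum 8 down to 1
`acc` takes the values: 0 → 8 → 15 → 21 → 26 → 30 → 33 → 35 → 36

Answer: 36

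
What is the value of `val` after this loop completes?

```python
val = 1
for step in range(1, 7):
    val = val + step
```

Start at 1, add 1 through 6
`val` takes the values: 1 → 2 → 4 → 7 → 11 → 16 → 22

Answer: 22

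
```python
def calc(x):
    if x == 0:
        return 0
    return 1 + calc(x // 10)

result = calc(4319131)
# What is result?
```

Count of digits of 4319131: 7

Answer: 7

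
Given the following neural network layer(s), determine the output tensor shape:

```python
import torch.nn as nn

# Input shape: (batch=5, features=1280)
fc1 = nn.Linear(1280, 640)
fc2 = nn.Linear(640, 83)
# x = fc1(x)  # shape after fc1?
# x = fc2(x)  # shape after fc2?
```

Input: (5, 1280) -> after fc1: (5, 640) -> Output: (5, 83)

Answer: (5, 83)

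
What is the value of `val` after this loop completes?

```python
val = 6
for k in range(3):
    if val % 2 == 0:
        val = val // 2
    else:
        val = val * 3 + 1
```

Collatz-style transformation from 6
`val` takes the values: 6 → 3 → 10 → 5

Answer: 5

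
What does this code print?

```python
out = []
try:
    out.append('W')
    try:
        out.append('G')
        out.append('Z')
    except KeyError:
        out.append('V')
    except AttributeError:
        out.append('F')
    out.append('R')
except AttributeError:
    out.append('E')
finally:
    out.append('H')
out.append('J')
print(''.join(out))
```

Execution trace: 'W' (try body) → 'G' (inner try body) → 'Z' (inner try body, no exception) → 'R' (try body, no exception) → 'H' (finally) → 'J' (after the try/except). Output: WGZRHJ

Answer: WGZRHJ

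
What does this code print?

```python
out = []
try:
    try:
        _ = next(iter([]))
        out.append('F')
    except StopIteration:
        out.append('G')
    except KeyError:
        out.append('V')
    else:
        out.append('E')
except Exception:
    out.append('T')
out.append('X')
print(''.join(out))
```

Execution trace: 'G' (inner except StopIteration) → 'X' (after the try/except). Output: GX

Answer: GX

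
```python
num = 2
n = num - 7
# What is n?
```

Trace:
`num = 2` → num = 2
`n = num - 7` → n = -5
So n = -5

Answer: -5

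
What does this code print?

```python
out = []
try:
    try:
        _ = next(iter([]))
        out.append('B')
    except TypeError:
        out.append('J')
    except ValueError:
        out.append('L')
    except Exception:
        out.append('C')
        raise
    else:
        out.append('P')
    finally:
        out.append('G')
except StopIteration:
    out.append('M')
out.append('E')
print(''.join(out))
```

Execution trace: 'C' (inner except Exception) → 'G' (inner finally) → 'M' (outer except StopIteration) → 'E' (after the try/except). Output: CGME

Answer: CGME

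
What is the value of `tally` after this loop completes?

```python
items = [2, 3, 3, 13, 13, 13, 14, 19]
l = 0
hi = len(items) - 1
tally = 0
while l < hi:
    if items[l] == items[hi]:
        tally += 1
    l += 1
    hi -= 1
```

Count matching pairs from ends
`tally` takes the values: 0 → 1

Answer: 1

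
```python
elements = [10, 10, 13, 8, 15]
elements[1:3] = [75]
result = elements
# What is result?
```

Trace:
`elements = [10, 10, 13, 8, 15]` → elements = [10, 10, 13, 8, 15]
`elements[1:3] = [75]` → elements = [10, 75, 8, 15]
`result = elements` → result = [10, 75, 8, 15]
So result = [10, 75, 8, 15]

Answer: [10, 75, 8, 15]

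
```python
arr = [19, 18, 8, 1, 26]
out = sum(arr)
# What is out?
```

Trace:
`arr = [19, 18, 8, 1, 26]` → arr = [19, 18, 8, 1, 26]
`out = sum(arr)` → out = 72
So out = 72

Answer: 72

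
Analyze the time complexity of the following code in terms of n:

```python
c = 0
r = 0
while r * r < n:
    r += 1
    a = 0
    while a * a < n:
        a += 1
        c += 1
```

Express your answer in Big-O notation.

Each loop level contributes: √n × √n. Multiplying the contributions gives O(n).

Answer: O(n)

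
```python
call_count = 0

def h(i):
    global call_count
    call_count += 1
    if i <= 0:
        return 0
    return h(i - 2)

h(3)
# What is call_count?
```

Linear recursion stepping by 2: 3 calls from i=3 down to ≤0.

Answer: 3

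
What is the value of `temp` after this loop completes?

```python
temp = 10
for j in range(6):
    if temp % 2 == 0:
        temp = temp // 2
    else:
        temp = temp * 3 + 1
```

Collatz-style transformation from 10
`temp` takes the values: 10 → 5 → 16 → 8 → 4 → 2 → 1

Answer: 1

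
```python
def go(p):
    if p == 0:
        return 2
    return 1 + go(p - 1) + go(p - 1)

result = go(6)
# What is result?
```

go(p) = 1 + 2·go(p-1), go(0)=2. Closed form: (2+1)·2^6 - 1 = 191.

Answer: 191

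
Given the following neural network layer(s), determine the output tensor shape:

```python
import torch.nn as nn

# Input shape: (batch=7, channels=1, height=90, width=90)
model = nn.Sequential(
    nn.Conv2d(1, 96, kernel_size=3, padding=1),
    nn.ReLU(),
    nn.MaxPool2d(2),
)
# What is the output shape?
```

Input: (7, 1, 90, 90) -> after Conv2d: (7, 96, 90, 90) -> after ReLU: (7, 96, 90, 90) -> Output: (7, 96, 45, 45)

Answer: (7, 96, 45, 45)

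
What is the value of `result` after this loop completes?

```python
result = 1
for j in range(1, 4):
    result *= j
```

3! = 6
`result` takes the values: 1 → 2 → 6

Answer: 6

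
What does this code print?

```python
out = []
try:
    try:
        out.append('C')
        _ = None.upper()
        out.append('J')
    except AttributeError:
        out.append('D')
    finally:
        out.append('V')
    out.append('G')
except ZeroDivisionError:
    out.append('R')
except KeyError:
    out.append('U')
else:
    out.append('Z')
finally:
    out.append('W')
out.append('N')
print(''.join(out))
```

Execution trace: 'C' (inner try body) → 'D' (inner except AttributeError) → 'V' (inner finally) → 'G' (try body, no exception) → 'Z' (else) → 'W' (finally) → 'N' (after the try/except). Output: CDVGZWN

Answer: CDVGZWN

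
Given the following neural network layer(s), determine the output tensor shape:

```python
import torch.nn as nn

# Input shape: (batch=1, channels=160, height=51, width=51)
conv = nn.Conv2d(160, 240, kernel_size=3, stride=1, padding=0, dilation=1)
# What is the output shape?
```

Input: (1, 160, 51, 51) -> Output: (1, 240, 49, 49)

Answer: (1, 240, 49, 49)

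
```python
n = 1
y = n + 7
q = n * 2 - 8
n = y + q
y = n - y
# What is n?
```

Trace:
`n = 1` → n = 1
`y = n + 7` → y = 8
`q = n * 2 - 8` → q = -6
`n = y + q` → n = 2
`y = n - y` → y = -6
So n = 2

Answer: 2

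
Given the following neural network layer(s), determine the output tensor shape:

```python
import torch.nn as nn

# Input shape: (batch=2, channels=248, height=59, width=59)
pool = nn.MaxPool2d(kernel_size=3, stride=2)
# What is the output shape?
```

Input: (2, 248, 59, 59) -> Output: (2, 248, 29, 29)

Answer: (2, 248, 29, 29)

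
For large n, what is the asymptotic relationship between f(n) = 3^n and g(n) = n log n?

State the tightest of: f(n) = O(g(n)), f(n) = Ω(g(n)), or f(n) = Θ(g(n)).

3^n vs n log n: f(n) = Ω(g(n)) but not O(g(n)) — 3^n grows strictly faster than n log n.

Answer: f(n) = Ω(g(n)) but not O(g(n)) — 3^n grows strictly faster than n log n.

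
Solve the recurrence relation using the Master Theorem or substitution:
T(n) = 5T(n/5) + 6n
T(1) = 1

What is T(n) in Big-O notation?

By Master Theorem: a=5, b=5, f(n)=6n. Since log_5(5) = 1 and f(n) = Θ(n^1), Case 2 applies. T(n) = O(n log n).

Answer: O(n log n)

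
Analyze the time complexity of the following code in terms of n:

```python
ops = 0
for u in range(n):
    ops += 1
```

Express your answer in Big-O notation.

Each loop level contributes: n. Multiplying the contributions gives O(n).

Answer: O(n)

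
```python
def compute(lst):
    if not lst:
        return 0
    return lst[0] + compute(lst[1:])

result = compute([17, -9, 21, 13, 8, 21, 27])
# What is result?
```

17 + (-9) + 21 + 13 + 8 + 21 + 27 + 0 = 98

Answer: 98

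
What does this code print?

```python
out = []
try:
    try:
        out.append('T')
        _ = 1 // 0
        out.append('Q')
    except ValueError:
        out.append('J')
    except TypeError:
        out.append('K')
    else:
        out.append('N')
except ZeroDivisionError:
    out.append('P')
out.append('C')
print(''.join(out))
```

Execution trace: 'T' (try body) → 'P' (outer except ZeroDivisionError) → 'C' (after the try/except). Output: TPC

Answer: TPC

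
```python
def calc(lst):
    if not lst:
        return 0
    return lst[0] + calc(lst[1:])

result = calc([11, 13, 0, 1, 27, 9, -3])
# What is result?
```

11 + 13 + 0 + 1 + 27 + 9 + (-3) + 0 = 58

Answer: 58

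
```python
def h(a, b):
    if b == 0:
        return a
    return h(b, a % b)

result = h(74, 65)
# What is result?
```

h(74, 65) -> h(65, 9) -> h(9, 2) -> h(2, 1) -> h(1, 0) -> 1

Answer: 1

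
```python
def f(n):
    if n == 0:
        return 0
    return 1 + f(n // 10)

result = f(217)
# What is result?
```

Count of digits of 217: 3

Answer: 3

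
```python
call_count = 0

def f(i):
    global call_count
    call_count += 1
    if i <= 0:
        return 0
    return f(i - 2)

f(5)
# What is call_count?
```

Linear recursion stepping by 2: 4 calls from i=5 down to ≤0.

Answer: 4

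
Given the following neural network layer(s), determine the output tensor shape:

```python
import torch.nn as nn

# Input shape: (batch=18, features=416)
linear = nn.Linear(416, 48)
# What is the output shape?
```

Input: (18, 416) -> Output: (18, 48)

Answer: (18, 48)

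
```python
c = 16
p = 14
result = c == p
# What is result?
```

Trace:
`c = 16` → c = 16
`p = 14` → p = 14
`result = c == p` → result = False
So result = False

Answer: False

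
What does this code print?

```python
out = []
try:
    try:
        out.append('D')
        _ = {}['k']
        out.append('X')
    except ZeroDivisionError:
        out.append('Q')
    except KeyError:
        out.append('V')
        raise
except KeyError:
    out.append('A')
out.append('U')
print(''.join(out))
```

Execution trace: 'D' (inner try body) → 'V' (inner except KeyError) → 'A' (outer except KeyError) → 'U' (after the try/except). Output: DVAU

Answer: DVAU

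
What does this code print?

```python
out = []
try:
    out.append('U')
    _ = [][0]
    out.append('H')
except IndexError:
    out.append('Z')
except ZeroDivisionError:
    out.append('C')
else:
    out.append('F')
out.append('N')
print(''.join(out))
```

Execution trace: 'U' (try body) → 'Z' (except IndexError) → 'N' (after the try/except). Output: UZN

Answer: UZN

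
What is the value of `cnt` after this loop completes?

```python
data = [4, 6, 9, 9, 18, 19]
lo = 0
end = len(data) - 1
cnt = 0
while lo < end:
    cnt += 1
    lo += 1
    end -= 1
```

Iterations until pointers meet (list length 6)
`cnt` takes the values: 0 → 1 → 2 → 3

Answer: 3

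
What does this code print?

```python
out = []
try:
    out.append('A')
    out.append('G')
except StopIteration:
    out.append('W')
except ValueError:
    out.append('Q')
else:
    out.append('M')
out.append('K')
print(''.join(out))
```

Execution trace: 'A' (try body) → 'G' (try body, no exception) → 'M' (else) → 'K' (after the try/except). Output: AGMK

Answer: AGMK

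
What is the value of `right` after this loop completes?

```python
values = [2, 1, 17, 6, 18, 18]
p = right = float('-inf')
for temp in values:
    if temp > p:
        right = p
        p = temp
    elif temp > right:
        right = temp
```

Second largest (with repeats) in [2, 1, 17, 6, 18, 18]
`right` takes the values: -inf → 1 → 2 → 6 → 17 → 18

Answer: 18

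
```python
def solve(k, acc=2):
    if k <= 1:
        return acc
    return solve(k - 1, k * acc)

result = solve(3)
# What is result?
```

Accumulator trace (n, acc): (3, 2) -> (2, 6) -> (1, 12) -> return 12

Answer: 12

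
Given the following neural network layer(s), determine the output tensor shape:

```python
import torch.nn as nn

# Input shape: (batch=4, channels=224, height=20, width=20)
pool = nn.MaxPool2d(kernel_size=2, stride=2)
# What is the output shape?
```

Input: (4, 224, 20, 20) -> Output: (4, 224, 10, 10)

Answer: (4, 224, 10, 10)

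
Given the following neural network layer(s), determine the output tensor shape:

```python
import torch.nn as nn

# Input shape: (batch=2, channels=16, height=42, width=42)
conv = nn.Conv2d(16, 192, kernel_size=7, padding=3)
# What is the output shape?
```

Input: (2, 16, 42, 42) -> Output: (2, 192, 42, 42)

Answer: (2, 192, 42, 42)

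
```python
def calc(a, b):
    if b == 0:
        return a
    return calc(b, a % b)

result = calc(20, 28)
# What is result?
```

calc(20, 28) -> calc(28, 20) -> calc(20, 8) -> calc(8, 4) -> calc(4, 0) -> 4

Answer: 4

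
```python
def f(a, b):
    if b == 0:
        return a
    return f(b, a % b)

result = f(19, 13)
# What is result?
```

f(19, 13) -> f(13, 6) -> f(6, 1) -> f(1, 0) -> 1

Answer: 1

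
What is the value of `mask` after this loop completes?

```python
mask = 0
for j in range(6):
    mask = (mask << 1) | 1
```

Build 6 consecutive 1-bits: 0b111111
`mask` takes the values: 0 → 1 → 3 → 7 → 15 → 31 → 63

Answer: 63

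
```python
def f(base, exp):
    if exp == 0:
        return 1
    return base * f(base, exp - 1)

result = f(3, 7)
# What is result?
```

f(3, 7) = 3 * 3 * 3 * 3 * 3 * 3 * 3 = 2187

Answer: 2187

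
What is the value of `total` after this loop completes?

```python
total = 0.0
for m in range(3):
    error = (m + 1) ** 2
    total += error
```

Sum of squared losses 1² + 2² + ... + 3²
`total` takes the values: 0.0 → 1.0 → 5.0 → 14.0

Answer: 14.0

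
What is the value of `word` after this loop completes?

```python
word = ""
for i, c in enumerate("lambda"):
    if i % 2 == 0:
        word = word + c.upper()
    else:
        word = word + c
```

Uppercase even positions in 'lambda'
`word` takes the values: "" → "L" → "La" → "LaM" → "LaMb" → "LaMbD" → "LaMbDa"

Answer: "LaMbDa"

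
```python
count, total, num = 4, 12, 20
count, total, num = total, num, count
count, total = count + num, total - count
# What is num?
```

Trace:
`count, total, num = 4, 12, 20` → count = 4; total = 12; num = 20
`count, total, num = total, num, count` → count = 12; total = 20; num = 4
`count, total = count + num, total - count` → count = 16; total = 8
So num = 4

Answer: 4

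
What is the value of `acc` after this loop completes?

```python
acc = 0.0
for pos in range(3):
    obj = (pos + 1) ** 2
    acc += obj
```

Sum of squared losses 1² + 2² + ... + 3²
`acc` takes the values: 0.0 → 1.0 → 5.0 → 14.0

Answer: 14.0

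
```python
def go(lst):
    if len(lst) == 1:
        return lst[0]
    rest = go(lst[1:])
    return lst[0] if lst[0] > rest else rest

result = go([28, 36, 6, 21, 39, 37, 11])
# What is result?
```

Recursive max over [28, 36, 6, 21, 39, 37, 11] = 39

Answer: 39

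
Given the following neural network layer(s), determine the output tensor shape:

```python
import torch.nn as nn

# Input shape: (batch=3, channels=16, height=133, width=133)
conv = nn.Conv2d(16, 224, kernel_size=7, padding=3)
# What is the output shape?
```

Input: (3, 16, 133, 133) -> Output: (3, 224, 133, 133)

Answer: (3, 224, 133, 133)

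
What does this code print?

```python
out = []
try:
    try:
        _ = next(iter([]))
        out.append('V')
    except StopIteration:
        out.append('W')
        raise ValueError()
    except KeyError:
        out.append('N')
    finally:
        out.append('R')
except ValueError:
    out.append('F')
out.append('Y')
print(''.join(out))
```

Execution trace: 'W' (inner except StopIteration) → 'R' (inner finally) → 'F' (outer except ValueError) → 'Y' (after the try/except). Output: WRFY

Answer: WRFY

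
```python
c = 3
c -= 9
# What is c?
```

Trace:
`c = 3` → c = 3
`c -= 9` → c = -6
So c = -6

Answer: -6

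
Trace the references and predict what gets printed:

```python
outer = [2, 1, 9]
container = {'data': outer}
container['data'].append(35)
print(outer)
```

Key concept: dict holds reference to list.
Step by step:
`outer = [2, 1, 9]` → outer = [2, 1, 9]
`container = {'data': outer}` → container = {'data': [2, 1, 9]}
`container['data'].append(35)` → outer = [2, 1, 9, 35]; container = {'data': [2, 1, 9, 35]}
`print(outer)` → prints [2, 1, 9, 35]

Answer: [2, 1, 9, 35]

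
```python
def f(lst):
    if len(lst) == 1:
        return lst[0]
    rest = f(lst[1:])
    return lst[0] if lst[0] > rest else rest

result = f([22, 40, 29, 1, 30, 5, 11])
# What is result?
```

Recursive max over [22, 40, 29, 1, 30, 5, 11] = 40

Answer: 40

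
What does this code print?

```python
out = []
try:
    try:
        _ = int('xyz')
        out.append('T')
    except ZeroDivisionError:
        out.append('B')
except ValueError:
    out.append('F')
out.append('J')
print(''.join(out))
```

Execution trace: 'F' (outer except ValueError) → 'J' (after the try/except). Output: FJ

Answer: FJ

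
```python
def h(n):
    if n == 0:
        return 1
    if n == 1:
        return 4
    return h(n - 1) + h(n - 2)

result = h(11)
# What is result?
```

Build up from base cases: h(0)=1, h(1)=4, h(2)=5, h(3)=9, h(4)=14, h(5)=23, h(6)=37, ..., h(11)=411

Answer: 411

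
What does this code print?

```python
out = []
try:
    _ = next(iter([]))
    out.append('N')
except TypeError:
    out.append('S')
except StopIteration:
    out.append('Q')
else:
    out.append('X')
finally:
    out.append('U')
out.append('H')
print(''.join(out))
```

Execution trace: 'Q' (except StopIteration) → 'U' (finally) → 'H' (after the try/except). Output: QUH

Answer: QUH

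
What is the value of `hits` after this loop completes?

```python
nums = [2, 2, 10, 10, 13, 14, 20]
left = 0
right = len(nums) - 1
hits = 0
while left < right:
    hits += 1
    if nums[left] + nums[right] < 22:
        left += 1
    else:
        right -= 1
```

Steps to find pair summing to 22
`hits` takes the values: 0 → 1 → 2 → 3 → 4 → 5 → 6

Answer: 6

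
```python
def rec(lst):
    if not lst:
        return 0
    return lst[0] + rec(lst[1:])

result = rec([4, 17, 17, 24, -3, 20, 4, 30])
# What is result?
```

4 + 17 + 17 + 24 + (-3) + 20 + 4 + 30 + 0 = 113

Answer: 113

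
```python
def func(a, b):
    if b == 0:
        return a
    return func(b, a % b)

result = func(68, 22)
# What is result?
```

func(68, 22) -> func(22, 2) -> func(2, 0) -> 2

Answer: 2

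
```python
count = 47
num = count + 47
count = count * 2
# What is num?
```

Trace:
`count = 47` → count = 47
`num = count + 47` → num = 94
`count = count * 2` → count = 94
So num = 94

Answer: 94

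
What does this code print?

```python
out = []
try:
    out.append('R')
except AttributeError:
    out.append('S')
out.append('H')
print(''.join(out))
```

Execution trace: 'R' (try body, no exception) → 'H' (after the try/except). Output: RH

Answer: RH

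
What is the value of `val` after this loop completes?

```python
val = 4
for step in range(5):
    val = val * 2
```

Multiply by 2, 5 times: 4 * 2^5 = 128
`val` takes the values: 4 → 8 → 16 → 32 → 64 → 128

Answer: 128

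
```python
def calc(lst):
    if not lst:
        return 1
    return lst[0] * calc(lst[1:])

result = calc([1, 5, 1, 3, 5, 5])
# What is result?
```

Product over [1, 5, 1, 3, 5, 5] = 1 * 5 * 1 * 3 * 5 * 5 = 375

Answer: 375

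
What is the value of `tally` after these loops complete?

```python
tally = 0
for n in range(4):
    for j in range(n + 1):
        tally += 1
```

Triangle: 1 + 2 + ... + 4
`tally` takes the values: 0 → 1 → 2 → 3 → 4 → 5 → 6 → 7 → 8 → 9 → 10

Answer: 10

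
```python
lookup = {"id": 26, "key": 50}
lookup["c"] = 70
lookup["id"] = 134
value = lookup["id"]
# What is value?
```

Trace:
`lookup = {"id": 26, "key": 50}` → lookup = {'id': 26, 'key': 50}
`lookup["c"] = 70` → lookup = {'id': 26, 'key': 50, 'c': 70}
`lookup["id"] = 134` → lookup = {'id': 134, 'key': 50, 'c': 70}
`value = lookup["id"]` → value = 134
So value = 134

Answer: 134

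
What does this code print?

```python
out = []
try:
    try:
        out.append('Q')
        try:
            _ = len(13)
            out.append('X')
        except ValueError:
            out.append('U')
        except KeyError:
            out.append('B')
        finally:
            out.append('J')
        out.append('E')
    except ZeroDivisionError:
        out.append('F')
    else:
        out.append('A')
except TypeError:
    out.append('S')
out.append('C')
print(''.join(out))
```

Execution trace: 'Q' (try body) → 'J' (inner finally) → 'S' (outer except TypeError) → 'C' (after the try/except). Output: QJSC

Answer: QJSC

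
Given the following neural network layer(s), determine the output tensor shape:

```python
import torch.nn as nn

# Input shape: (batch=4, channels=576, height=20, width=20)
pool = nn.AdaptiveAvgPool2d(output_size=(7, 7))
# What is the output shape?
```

Input: (4, 576, 20, 20) -> Output: (4, 576, 7, 7)

Answer: (4, 576, 7, 7)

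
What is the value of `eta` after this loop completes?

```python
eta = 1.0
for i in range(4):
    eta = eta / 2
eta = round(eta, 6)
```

Halving LR 4 times: 1 / 2^4
`eta` takes the values: 1.0 → 0.5 → 0.25 → 0.125 → 0.0625

Answer: 0.0625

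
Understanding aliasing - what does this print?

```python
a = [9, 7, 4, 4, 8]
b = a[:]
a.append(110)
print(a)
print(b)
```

Key concept: slice [:] creates copy.
Step by step:
`a = [9, 7, 4, 4, 8]` → a = [9, 7, 4, 4, 8]
`b = a[:]` → b = [9, 7, 4, 4, 8]
`a.append(110)` → a = [9, 7, 4, 4, 8, 110]
`print(a)` → prints [9, 7, 4, 4, 8, 110]
`print(b)` → prints [9, 7, 4, 4, 8]

Answer:
[9, 7, 4, 4, 8, 110]
[9, 7, 4, 4, 8]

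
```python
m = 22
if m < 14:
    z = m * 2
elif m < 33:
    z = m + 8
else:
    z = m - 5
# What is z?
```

Trace:
`m = 22` → m = 22
`if m < 14: ...` → m < 14 is False, m < 33 is True → z = 30
So z = 30

Answer: 30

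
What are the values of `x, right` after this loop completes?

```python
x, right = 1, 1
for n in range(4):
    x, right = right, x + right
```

Fibonacci: after 4 iterations
`x, right` takes the values: (1, 1) → (1, 2) → (2, 3) → (3, 5) → (5, 8)

Answer: 5, 8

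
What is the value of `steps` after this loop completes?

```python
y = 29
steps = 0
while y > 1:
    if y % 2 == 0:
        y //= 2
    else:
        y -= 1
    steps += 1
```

Steps to reduce 29 to 1
`steps` takes the values: 0 → 1 → 2 → 3 → 4 → 5 → 6 → 7

Answer: 7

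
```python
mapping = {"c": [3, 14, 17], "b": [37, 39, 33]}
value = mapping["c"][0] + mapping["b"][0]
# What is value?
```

Trace:
`mapping = {"c": [3, 14, 17], "b": [37, 39, 33]}` → mapping = {'c': [3, 14, 17], 'b': [37, 39, 33]}
`value = mapping["c"][0] + mapping["b"][0]` → value = 40
So value = 40

Answer: 40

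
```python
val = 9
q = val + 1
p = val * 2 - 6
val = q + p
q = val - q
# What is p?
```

Trace:
`val = 9` → val = 9
`q = val + 1` → q = 10
`p = val * 2 - 6` → p = 12
`val = q + p` → val = 22
`q = val - q` → q = 12
So p = 12

Answer: 12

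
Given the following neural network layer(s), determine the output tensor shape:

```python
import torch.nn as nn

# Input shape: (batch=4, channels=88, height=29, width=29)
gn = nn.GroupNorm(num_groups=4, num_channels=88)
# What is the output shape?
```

Input: (4, 88, 29, 29) -> Output: (4, 88, 29, 29)

Answer: (4, 88, 29, 29)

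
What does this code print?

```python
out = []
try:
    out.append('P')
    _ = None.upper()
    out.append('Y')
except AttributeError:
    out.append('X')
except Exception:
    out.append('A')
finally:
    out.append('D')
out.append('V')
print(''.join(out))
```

Execution trace: 'P' (try body) → 'X' (except AttributeError) → 'D' (finally) → 'V' (after the try/except). Output: PXDV

Answer: PXDV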